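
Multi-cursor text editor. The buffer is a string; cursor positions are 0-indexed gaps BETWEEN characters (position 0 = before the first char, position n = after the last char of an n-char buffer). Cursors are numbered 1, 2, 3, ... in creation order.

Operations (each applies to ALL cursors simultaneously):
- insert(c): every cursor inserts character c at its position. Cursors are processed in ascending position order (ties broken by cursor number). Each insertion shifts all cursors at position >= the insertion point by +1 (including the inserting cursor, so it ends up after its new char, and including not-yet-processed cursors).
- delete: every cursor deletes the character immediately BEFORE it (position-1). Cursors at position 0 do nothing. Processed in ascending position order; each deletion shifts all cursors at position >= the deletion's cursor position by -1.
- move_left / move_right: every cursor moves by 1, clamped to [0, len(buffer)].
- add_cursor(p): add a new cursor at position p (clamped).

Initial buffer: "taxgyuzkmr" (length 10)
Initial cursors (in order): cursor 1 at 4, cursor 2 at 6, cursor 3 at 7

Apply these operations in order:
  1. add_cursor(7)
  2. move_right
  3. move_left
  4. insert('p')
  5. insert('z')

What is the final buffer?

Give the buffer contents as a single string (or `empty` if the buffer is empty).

Answer: taxgpzyupzzppzzkmr

Derivation:
After op 1 (add_cursor(7)): buffer="taxgyuzkmr" (len 10), cursors c1@4 c2@6 c3@7 c4@7, authorship ..........
After op 2 (move_right): buffer="taxgyuzkmr" (len 10), cursors c1@5 c2@7 c3@8 c4@8, authorship ..........
After op 3 (move_left): buffer="taxgyuzkmr" (len 10), cursors c1@4 c2@6 c3@7 c4@7, authorship ..........
After op 4 (insert('p')): buffer="taxgpyupzppkmr" (len 14), cursors c1@5 c2@8 c3@11 c4@11, authorship ....1..2.34...
After op 5 (insert('z')): buffer="taxgpzyupzzppzzkmr" (len 18), cursors c1@6 c2@10 c3@15 c4@15, authorship ....11..22.3434...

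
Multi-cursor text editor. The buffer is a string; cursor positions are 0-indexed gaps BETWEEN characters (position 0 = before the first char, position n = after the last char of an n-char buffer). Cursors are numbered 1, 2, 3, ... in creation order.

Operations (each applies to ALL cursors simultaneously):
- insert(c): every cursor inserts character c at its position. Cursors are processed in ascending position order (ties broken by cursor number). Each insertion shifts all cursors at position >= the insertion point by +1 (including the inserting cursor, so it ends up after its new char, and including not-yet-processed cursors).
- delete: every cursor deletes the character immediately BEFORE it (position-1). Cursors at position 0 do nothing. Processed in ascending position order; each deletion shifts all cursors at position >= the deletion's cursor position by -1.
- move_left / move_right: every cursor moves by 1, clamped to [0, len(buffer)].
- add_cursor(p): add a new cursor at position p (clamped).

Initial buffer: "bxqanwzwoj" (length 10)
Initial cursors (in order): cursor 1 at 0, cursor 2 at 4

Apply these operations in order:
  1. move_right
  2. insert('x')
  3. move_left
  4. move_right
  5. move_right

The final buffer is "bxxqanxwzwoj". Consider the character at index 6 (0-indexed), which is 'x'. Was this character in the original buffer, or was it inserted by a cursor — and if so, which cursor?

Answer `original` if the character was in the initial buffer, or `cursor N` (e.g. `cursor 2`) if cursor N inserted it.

Answer: cursor 2

Derivation:
After op 1 (move_right): buffer="bxqanwzwoj" (len 10), cursors c1@1 c2@5, authorship ..........
After op 2 (insert('x')): buffer="bxxqanxwzwoj" (len 12), cursors c1@2 c2@7, authorship .1....2.....
After op 3 (move_left): buffer="bxxqanxwzwoj" (len 12), cursors c1@1 c2@6, authorship .1....2.....
After op 4 (move_right): buffer="bxxqanxwzwoj" (len 12), cursors c1@2 c2@7, authorship .1....2.....
After op 5 (move_right): buffer="bxxqanxwzwoj" (len 12), cursors c1@3 c2@8, authorship .1....2.....
Authorship (.=original, N=cursor N): . 1 . . . . 2 . . . . .
Index 6: author = 2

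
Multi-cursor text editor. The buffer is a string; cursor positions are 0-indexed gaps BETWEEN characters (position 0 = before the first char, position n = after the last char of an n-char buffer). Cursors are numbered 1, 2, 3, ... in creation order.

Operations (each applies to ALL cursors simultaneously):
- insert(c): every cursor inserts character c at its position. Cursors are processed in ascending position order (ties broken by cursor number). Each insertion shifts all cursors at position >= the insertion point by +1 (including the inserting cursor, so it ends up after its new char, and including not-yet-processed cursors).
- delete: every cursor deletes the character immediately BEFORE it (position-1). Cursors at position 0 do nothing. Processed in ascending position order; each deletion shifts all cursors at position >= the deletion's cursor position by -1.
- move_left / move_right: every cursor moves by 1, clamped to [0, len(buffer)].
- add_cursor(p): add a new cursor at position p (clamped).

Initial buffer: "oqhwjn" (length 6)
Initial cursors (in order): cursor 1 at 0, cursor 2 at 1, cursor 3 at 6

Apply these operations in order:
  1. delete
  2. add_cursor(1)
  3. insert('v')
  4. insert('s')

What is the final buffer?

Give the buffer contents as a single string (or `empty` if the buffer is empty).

Answer: vvssqvshwjvs

Derivation:
After op 1 (delete): buffer="qhwj" (len 4), cursors c1@0 c2@0 c3@4, authorship ....
After op 2 (add_cursor(1)): buffer="qhwj" (len 4), cursors c1@0 c2@0 c4@1 c3@4, authorship ....
After op 3 (insert('v')): buffer="vvqvhwjv" (len 8), cursors c1@2 c2@2 c4@4 c3@8, authorship 12.4...3
After op 4 (insert('s')): buffer="vvssqvshwjvs" (len 12), cursors c1@4 c2@4 c4@7 c3@12, authorship 1212.44...33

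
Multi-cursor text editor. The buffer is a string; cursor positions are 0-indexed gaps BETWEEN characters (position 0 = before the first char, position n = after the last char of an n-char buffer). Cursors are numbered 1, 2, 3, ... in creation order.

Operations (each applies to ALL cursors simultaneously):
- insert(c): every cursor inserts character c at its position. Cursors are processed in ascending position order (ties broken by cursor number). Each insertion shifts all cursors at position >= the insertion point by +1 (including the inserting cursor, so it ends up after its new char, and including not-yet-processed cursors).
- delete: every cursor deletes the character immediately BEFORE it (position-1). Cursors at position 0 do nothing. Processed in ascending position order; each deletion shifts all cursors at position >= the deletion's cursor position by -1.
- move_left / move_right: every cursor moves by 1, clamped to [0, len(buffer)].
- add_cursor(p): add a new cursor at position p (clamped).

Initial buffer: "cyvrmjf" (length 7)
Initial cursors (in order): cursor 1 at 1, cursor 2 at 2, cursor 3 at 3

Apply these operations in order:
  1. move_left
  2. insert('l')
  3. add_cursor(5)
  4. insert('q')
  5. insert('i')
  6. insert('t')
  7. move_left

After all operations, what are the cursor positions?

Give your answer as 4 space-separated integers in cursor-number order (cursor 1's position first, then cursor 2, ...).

After op 1 (move_left): buffer="cyvrmjf" (len 7), cursors c1@0 c2@1 c3@2, authorship .......
After op 2 (insert('l')): buffer="lclylvrmjf" (len 10), cursors c1@1 c2@3 c3@5, authorship 1.2.3.....
After op 3 (add_cursor(5)): buffer="lclylvrmjf" (len 10), cursors c1@1 c2@3 c3@5 c4@5, authorship 1.2.3.....
After op 4 (insert('q')): buffer="lqclqylqqvrmjf" (len 14), cursors c1@2 c2@5 c3@9 c4@9, authorship 11.22.334.....
After op 5 (insert('i')): buffer="lqiclqiylqqiivrmjf" (len 18), cursors c1@3 c2@7 c3@13 c4@13, authorship 111.222.33434.....
After op 6 (insert('t')): buffer="lqitclqitylqqiittvrmjf" (len 22), cursors c1@4 c2@9 c3@17 c4@17, authorship 1111.2222.3343434.....
After op 7 (move_left): buffer="lqitclqitylqqiittvrmjf" (len 22), cursors c1@3 c2@8 c3@16 c4@16, authorship 1111.2222.3343434.....

Answer: 3 8 16 16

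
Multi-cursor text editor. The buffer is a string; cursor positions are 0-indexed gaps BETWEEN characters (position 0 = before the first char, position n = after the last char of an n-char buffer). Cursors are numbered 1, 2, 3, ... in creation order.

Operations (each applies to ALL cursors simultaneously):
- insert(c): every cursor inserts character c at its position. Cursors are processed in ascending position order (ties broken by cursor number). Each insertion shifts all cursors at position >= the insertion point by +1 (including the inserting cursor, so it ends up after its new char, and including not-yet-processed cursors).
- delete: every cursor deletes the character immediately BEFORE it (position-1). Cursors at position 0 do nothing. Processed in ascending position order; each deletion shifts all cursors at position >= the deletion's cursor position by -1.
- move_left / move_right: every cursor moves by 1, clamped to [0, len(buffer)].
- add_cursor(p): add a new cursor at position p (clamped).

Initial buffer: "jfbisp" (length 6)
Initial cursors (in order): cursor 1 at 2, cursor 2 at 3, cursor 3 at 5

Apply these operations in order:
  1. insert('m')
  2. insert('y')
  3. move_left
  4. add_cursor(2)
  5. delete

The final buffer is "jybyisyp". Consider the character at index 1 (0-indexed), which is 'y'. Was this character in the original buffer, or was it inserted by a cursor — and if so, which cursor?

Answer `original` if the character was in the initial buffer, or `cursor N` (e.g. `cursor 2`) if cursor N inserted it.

After op 1 (insert('m')): buffer="jfmbmismp" (len 9), cursors c1@3 c2@5 c3@8, authorship ..1.2..3.
After op 2 (insert('y')): buffer="jfmybmyismyp" (len 12), cursors c1@4 c2@7 c3@11, authorship ..11.22..33.
After op 3 (move_left): buffer="jfmybmyismyp" (len 12), cursors c1@3 c2@6 c3@10, authorship ..11.22..33.
After op 4 (add_cursor(2)): buffer="jfmybmyismyp" (len 12), cursors c4@2 c1@3 c2@6 c3@10, authorship ..11.22..33.
After op 5 (delete): buffer="jybyisyp" (len 8), cursors c1@1 c4@1 c2@3 c3@6, authorship .1.2..3.
Authorship (.=original, N=cursor N): . 1 . 2 . . 3 .
Index 1: author = 1

Answer: cursor 1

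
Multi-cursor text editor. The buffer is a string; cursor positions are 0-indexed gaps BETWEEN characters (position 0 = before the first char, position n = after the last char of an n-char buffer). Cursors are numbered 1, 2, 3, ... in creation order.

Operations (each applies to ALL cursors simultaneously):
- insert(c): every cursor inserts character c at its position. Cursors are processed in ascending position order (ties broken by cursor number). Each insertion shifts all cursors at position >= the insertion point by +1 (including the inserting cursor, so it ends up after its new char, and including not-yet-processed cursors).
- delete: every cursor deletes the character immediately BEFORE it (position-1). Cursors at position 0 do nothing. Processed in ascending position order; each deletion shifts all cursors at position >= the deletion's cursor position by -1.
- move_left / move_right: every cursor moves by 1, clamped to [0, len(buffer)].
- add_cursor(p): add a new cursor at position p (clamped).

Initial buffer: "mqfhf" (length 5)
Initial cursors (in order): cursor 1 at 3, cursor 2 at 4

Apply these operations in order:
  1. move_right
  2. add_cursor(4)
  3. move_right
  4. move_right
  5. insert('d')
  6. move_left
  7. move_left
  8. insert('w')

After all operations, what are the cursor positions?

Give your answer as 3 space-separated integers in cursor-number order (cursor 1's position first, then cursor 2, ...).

After op 1 (move_right): buffer="mqfhf" (len 5), cursors c1@4 c2@5, authorship .....
After op 2 (add_cursor(4)): buffer="mqfhf" (len 5), cursors c1@4 c3@4 c2@5, authorship .....
After op 3 (move_right): buffer="mqfhf" (len 5), cursors c1@5 c2@5 c3@5, authorship .....
After op 4 (move_right): buffer="mqfhf" (len 5), cursors c1@5 c2@5 c3@5, authorship .....
After op 5 (insert('d')): buffer="mqfhfddd" (len 8), cursors c1@8 c2@8 c3@8, authorship .....123
After op 6 (move_left): buffer="mqfhfddd" (len 8), cursors c1@7 c2@7 c3@7, authorship .....123
After op 7 (move_left): buffer="mqfhfddd" (len 8), cursors c1@6 c2@6 c3@6, authorship .....123
After op 8 (insert('w')): buffer="mqfhfdwwwdd" (len 11), cursors c1@9 c2@9 c3@9, authorship .....112323

Answer: 9 9 9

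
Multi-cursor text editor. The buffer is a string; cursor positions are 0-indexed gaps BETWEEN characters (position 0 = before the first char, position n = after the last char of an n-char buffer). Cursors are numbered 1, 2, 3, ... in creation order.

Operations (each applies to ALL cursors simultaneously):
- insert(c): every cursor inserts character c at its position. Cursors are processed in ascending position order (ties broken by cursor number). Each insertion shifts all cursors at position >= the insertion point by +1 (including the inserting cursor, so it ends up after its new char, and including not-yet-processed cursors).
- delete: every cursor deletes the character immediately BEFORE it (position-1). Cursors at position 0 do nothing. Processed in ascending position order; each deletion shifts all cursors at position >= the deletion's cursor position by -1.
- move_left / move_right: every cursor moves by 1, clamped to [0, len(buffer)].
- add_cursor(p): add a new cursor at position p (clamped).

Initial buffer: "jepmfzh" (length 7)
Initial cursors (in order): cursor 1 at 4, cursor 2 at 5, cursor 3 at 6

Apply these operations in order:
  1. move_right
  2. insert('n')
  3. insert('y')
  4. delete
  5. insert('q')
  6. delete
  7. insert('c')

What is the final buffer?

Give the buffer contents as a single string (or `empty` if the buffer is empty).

After op 1 (move_right): buffer="jepmfzh" (len 7), cursors c1@5 c2@6 c3@7, authorship .......
After op 2 (insert('n')): buffer="jepmfnznhn" (len 10), cursors c1@6 c2@8 c3@10, authorship .....1.2.3
After op 3 (insert('y')): buffer="jepmfnyznyhny" (len 13), cursors c1@7 c2@10 c3@13, authorship .....11.22.33
After op 4 (delete): buffer="jepmfnznhn" (len 10), cursors c1@6 c2@8 c3@10, authorship .....1.2.3
After op 5 (insert('q')): buffer="jepmfnqznqhnq" (len 13), cursors c1@7 c2@10 c3@13, authorship .....11.22.33
After op 6 (delete): buffer="jepmfnznhn" (len 10), cursors c1@6 c2@8 c3@10, authorship .....1.2.3
After op 7 (insert('c')): buffer="jepmfncznchnc" (len 13), cursors c1@7 c2@10 c3@13, authorship .....11.22.33

Answer: jepmfncznchnc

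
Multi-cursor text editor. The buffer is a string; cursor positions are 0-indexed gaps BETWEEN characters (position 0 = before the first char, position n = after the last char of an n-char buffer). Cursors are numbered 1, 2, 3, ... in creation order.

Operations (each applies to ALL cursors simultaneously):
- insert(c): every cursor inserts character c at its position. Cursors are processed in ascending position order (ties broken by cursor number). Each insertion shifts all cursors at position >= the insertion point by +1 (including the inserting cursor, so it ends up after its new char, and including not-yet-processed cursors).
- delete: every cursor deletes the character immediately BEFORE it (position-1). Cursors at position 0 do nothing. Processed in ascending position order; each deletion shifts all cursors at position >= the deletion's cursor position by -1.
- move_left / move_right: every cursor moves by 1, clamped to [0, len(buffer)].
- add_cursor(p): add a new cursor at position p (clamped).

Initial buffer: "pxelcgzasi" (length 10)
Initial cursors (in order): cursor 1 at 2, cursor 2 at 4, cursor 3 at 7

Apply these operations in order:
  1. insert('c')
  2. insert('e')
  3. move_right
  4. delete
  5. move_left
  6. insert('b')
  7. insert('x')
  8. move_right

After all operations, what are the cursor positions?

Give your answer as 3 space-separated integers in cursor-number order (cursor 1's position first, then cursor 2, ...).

Answer: 6 11 17

Derivation:
After op 1 (insert('c')): buffer="pxcelccgzcasi" (len 13), cursors c1@3 c2@6 c3@10, authorship ..1..2...3...
After op 2 (insert('e')): buffer="pxceelcecgzceasi" (len 16), cursors c1@4 c2@8 c3@13, authorship ..11..22...33...
After op 3 (move_right): buffer="pxceelcecgzceasi" (len 16), cursors c1@5 c2@9 c3@14, authorship ..11..22...33...
After op 4 (delete): buffer="pxcelcegzcesi" (len 13), cursors c1@4 c2@7 c3@11, authorship ..11.22..33..
After op 5 (move_left): buffer="pxcelcegzcesi" (len 13), cursors c1@3 c2@6 c3@10, authorship ..11.22..33..
After op 6 (insert('b')): buffer="pxcbelcbegzcbesi" (len 16), cursors c1@4 c2@8 c3@13, authorship ..111.222..333..
After op 7 (insert('x')): buffer="pxcbxelcbxegzcbxesi" (len 19), cursors c1@5 c2@10 c3@16, authorship ..1111.2222..3333..
After op 8 (move_right): buffer="pxcbxelcbxegzcbxesi" (len 19), cursors c1@6 c2@11 c3@17, authorship ..1111.2222..3333..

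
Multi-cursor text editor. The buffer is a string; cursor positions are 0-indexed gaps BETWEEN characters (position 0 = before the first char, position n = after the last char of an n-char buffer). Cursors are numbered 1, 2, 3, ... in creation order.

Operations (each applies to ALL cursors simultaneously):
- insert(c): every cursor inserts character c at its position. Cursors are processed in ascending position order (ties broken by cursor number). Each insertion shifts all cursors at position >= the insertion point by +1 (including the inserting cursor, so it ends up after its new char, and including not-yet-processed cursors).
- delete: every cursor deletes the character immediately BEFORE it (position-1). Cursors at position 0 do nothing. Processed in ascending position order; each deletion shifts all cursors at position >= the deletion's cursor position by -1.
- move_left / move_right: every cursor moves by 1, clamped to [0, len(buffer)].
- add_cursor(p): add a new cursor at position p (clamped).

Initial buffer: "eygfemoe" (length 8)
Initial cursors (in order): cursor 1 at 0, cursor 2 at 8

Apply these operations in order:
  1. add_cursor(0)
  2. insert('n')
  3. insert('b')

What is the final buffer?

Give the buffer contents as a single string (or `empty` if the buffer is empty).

Answer: nnbbeygfemoenb

Derivation:
After op 1 (add_cursor(0)): buffer="eygfemoe" (len 8), cursors c1@0 c3@0 c2@8, authorship ........
After op 2 (insert('n')): buffer="nneygfemoen" (len 11), cursors c1@2 c3@2 c2@11, authorship 13........2
After op 3 (insert('b')): buffer="nnbbeygfemoenb" (len 14), cursors c1@4 c3@4 c2@14, authorship 1313........22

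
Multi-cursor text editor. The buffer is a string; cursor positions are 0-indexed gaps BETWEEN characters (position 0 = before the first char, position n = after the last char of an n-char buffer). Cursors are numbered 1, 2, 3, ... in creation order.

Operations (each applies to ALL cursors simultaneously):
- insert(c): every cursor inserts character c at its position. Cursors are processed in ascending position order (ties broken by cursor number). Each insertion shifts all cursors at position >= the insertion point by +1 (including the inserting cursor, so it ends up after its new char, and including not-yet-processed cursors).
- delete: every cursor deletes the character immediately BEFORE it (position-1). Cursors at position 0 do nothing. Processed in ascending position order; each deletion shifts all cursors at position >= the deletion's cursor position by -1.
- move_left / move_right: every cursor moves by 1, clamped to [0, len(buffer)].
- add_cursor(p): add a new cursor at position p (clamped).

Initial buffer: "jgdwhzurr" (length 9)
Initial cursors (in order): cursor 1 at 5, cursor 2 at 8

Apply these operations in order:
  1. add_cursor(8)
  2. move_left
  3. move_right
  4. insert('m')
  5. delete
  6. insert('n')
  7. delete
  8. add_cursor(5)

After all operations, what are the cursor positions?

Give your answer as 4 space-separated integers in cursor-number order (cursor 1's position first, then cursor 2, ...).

Answer: 5 8 8 5

Derivation:
After op 1 (add_cursor(8)): buffer="jgdwhzurr" (len 9), cursors c1@5 c2@8 c3@8, authorship .........
After op 2 (move_left): buffer="jgdwhzurr" (len 9), cursors c1@4 c2@7 c3@7, authorship .........
After op 3 (move_right): buffer="jgdwhzurr" (len 9), cursors c1@5 c2@8 c3@8, authorship .........
After op 4 (insert('m')): buffer="jgdwhmzurmmr" (len 12), cursors c1@6 c2@11 c3@11, authorship .....1...23.
After op 5 (delete): buffer="jgdwhzurr" (len 9), cursors c1@5 c2@8 c3@8, authorship .........
After op 6 (insert('n')): buffer="jgdwhnzurnnr" (len 12), cursors c1@6 c2@11 c3@11, authorship .....1...23.
After op 7 (delete): buffer="jgdwhzurr" (len 9), cursors c1@5 c2@8 c3@8, authorship .........
After op 8 (add_cursor(5)): buffer="jgdwhzurr" (len 9), cursors c1@5 c4@5 c2@8 c3@8, authorship .........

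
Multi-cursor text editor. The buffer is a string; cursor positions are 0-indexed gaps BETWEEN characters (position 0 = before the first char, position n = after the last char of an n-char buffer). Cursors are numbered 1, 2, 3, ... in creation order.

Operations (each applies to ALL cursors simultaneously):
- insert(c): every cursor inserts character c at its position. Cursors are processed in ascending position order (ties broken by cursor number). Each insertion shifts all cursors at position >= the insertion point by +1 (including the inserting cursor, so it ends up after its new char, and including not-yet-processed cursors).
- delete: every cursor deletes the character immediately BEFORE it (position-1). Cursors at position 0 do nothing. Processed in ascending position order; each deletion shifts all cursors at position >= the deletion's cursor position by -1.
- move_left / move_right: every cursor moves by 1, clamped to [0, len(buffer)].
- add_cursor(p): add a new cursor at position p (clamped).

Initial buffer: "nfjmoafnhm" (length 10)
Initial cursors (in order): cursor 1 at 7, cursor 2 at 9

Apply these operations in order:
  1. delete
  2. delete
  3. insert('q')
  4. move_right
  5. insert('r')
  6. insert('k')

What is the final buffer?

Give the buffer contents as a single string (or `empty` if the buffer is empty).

Answer: nfjmoqqmrrkk

Derivation:
After op 1 (delete): buffer="nfjmoanm" (len 8), cursors c1@6 c2@7, authorship ........
After op 2 (delete): buffer="nfjmom" (len 6), cursors c1@5 c2@5, authorship ......
After op 3 (insert('q')): buffer="nfjmoqqm" (len 8), cursors c1@7 c2@7, authorship .....12.
After op 4 (move_right): buffer="nfjmoqqm" (len 8), cursors c1@8 c2@8, authorship .....12.
After op 5 (insert('r')): buffer="nfjmoqqmrr" (len 10), cursors c1@10 c2@10, authorship .....12.12
After op 6 (insert('k')): buffer="nfjmoqqmrrkk" (len 12), cursors c1@12 c2@12, authorship .....12.1212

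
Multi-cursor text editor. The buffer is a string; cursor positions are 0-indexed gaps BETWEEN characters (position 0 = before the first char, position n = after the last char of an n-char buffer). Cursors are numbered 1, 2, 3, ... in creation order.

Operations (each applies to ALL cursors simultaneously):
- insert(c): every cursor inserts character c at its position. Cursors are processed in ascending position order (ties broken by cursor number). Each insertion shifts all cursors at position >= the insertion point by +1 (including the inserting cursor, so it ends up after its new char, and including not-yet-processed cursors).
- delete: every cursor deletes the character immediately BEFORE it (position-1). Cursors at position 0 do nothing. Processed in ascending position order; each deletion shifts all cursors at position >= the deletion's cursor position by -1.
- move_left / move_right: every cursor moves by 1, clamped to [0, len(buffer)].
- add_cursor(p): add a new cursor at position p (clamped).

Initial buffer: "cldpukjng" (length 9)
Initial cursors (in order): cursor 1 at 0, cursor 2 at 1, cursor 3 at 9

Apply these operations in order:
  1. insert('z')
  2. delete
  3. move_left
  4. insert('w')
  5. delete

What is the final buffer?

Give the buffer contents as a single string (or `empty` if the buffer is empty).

Answer: cldpukjng

Derivation:
After op 1 (insert('z')): buffer="zczldpukjngz" (len 12), cursors c1@1 c2@3 c3@12, authorship 1.2........3
After op 2 (delete): buffer="cldpukjng" (len 9), cursors c1@0 c2@1 c3@9, authorship .........
After op 3 (move_left): buffer="cldpukjng" (len 9), cursors c1@0 c2@0 c3@8, authorship .........
After op 4 (insert('w')): buffer="wwcldpukjnwg" (len 12), cursors c1@2 c2@2 c3@11, authorship 12........3.
After op 5 (delete): buffer="cldpukjng" (len 9), cursors c1@0 c2@0 c3@8, authorship .........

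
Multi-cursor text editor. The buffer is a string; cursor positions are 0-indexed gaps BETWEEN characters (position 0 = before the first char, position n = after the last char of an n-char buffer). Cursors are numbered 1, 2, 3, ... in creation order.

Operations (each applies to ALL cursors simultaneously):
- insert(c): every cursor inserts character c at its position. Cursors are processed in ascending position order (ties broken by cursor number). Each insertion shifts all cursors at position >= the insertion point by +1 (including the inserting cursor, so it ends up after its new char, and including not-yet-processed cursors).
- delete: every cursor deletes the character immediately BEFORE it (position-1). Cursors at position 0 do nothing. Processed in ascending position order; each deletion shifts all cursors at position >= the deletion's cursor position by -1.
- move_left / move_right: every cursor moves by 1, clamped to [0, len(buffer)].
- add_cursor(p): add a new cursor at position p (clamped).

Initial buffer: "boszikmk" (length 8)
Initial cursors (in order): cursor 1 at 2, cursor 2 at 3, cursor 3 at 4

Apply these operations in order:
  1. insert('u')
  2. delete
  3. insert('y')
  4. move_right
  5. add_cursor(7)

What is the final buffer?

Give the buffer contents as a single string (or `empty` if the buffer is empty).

After op 1 (insert('u')): buffer="bousuzuikmk" (len 11), cursors c1@3 c2@5 c3@7, authorship ..1.2.3....
After op 2 (delete): buffer="boszikmk" (len 8), cursors c1@2 c2@3 c3@4, authorship ........
After op 3 (insert('y')): buffer="boysyzyikmk" (len 11), cursors c1@3 c2@5 c3@7, authorship ..1.2.3....
After op 4 (move_right): buffer="boysyzyikmk" (len 11), cursors c1@4 c2@6 c3@8, authorship ..1.2.3....
After op 5 (add_cursor(7)): buffer="boysyzyikmk" (len 11), cursors c1@4 c2@6 c4@7 c3@8, authorship ..1.2.3....

Answer: boysyzyikmk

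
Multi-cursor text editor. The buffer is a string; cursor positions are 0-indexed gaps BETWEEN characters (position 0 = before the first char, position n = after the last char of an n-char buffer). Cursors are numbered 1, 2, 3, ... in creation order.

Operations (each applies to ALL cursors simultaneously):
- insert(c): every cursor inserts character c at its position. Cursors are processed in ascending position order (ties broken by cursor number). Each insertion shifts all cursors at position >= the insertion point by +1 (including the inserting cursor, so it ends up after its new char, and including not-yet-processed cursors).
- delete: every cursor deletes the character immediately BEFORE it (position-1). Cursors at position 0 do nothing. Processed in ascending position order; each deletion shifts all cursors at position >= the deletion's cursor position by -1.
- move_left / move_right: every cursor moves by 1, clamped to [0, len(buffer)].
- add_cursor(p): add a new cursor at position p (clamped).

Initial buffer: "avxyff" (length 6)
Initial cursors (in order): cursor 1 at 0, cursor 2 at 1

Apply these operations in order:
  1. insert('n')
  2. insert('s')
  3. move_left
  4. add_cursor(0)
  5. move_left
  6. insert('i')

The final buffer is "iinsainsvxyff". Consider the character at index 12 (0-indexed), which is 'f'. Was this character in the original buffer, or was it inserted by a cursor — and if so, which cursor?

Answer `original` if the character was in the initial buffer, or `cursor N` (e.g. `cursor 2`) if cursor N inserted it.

After op 1 (insert('n')): buffer="nanvxyff" (len 8), cursors c1@1 c2@3, authorship 1.2.....
After op 2 (insert('s')): buffer="nsansvxyff" (len 10), cursors c1@2 c2@5, authorship 11.22.....
After op 3 (move_left): buffer="nsansvxyff" (len 10), cursors c1@1 c2@4, authorship 11.22.....
After op 4 (add_cursor(0)): buffer="nsansvxyff" (len 10), cursors c3@0 c1@1 c2@4, authorship 11.22.....
After op 5 (move_left): buffer="nsansvxyff" (len 10), cursors c1@0 c3@0 c2@3, authorship 11.22.....
After op 6 (insert('i')): buffer="iinsainsvxyff" (len 13), cursors c1@2 c3@2 c2@6, authorship 1311.222.....
Authorship (.=original, N=cursor N): 1 3 1 1 . 2 2 2 . . . . .
Index 12: author = original

Answer: original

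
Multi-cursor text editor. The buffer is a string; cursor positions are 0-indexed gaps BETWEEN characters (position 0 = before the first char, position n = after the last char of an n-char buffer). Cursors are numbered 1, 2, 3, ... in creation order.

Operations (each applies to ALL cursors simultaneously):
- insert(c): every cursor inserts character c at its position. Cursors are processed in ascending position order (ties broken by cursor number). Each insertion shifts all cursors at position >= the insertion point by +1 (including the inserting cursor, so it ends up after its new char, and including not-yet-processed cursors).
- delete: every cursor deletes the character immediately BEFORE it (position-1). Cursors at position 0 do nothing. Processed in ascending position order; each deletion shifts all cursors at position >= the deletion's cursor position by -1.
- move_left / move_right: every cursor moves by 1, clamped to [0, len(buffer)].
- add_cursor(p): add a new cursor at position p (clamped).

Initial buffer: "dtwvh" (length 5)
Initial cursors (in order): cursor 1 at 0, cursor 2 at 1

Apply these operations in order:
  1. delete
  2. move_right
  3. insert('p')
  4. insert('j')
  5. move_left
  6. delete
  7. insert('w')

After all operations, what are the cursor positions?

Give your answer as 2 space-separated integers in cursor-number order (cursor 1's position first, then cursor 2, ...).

Answer: 4 4

Derivation:
After op 1 (delete): buffer="twvh" (len 4), cursors c1@0 c2@0, authorship ....
After op 2 (move_right): buffer="twvh" (len 4), cursors c1@1 c2@1, authorship ....
After op 3 (insert('p')): buffer="tppwvh" (len 6), cursors c1@3 c2@3, authorship .12...
After op 4 (insert('j')): buffer="tppjjwvh" (len 8), cursors c1@5 c2@5, authorship .1212...
After op 5 (move_left): buffer="tppjjwvh" (len 8), cursors c1@4 c2@4, authorship .1212...
After op 6 (delete): buffer="tpjwvh" (len 6), cursors c1@2 c2@2, authorship .12...
After op 7 (insert('w')): buffer="tpwwjwvh" (len 8), cursors c1@4 c2@4, authorship .1122...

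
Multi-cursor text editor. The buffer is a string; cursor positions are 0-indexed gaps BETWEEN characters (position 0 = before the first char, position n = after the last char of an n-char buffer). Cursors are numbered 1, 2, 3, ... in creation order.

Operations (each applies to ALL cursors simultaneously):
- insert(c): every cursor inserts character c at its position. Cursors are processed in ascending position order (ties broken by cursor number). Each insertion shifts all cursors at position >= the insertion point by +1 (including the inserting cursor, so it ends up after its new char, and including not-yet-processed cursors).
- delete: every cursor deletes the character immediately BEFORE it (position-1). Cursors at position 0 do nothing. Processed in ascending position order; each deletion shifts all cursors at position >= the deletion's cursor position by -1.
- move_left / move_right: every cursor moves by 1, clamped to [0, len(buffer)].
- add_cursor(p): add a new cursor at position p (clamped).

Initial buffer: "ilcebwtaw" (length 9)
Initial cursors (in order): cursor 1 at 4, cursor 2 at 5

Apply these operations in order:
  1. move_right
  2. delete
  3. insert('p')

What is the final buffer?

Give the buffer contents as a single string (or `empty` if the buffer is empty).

After op 1 (move_right): buffer="ilcebwtaw" (len 9), cursors c1@5 c2@6, authorship .........
After op 2 (delete): buffer="ilcetaw" (len 7), cursors c1@4 c2@4, authorship .......
After op 3 (insert('p')): buffer="ilcepptaw" (len 9), cursors c1@6 c2@6, authorship ....12...

Answer: ilcepptaw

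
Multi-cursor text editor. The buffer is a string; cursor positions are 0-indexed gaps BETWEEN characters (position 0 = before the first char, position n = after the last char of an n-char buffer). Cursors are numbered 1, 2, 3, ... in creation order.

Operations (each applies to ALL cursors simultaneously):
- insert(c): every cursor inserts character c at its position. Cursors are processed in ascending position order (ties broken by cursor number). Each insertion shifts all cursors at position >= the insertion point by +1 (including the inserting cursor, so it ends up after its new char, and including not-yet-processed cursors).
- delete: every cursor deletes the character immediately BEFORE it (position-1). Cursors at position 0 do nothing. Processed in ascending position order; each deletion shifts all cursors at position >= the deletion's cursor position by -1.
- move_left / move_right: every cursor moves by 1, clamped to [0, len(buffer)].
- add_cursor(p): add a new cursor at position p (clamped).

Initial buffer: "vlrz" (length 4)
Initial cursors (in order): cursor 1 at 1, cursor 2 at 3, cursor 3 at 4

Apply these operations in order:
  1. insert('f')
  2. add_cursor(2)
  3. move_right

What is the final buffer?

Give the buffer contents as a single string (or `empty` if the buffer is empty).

Answer: vflrfzf

Derivation:
After op 1 (insert('f')): buffer="vflrfzf" (len 7), cursors c1@2 c2@5 c3@7, authorship .1..2.3
After op 2 (add_cursor(2)): buffer="vflrfzf" (len 7), cursors c1@2 c4@2 c2@5 c3@7, authorship .1..2.3
After op 3 (move_right): buffer="vflrfzf" (len 7), cursors c1@3 c4@3 c2@6 c3@7, authorship .1..2.3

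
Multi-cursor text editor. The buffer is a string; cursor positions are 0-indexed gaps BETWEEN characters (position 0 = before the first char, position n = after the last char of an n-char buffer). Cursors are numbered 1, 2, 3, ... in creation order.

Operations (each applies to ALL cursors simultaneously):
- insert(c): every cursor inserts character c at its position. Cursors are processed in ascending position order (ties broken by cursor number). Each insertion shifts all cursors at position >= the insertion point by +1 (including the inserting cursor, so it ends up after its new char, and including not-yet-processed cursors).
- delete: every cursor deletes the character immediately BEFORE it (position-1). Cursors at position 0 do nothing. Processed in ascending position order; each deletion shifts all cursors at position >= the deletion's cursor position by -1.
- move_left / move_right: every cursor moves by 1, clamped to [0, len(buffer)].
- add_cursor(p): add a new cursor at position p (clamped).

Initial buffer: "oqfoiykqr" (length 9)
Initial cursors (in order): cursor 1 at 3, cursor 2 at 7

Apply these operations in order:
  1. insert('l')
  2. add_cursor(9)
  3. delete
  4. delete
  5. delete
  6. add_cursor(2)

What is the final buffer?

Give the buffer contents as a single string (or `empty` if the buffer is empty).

Answer: qr

Derivation:
After op 1 (insert('l')): buffer="oqfloiyklqr" (len 11), cursors c1@4 c2@9, authorship ...1....2..
After op 2 (add_cursor(9)): buffer="oqfloiyklqr" (len 11), cursors c1@4 c2@9 c3@9, authorship ...1....2..
After op 3 (delete): buffer="oqfoiyqr" (len 8), cursors c1@3 c2@6 c3@6, authorship ........
After op 4 (delete): buffer="oqoqr" (len 5), cursors c1@2 c2@3 c3@3, authorship .....
After op 5 (delete): buffer="qr" (len 2), cursors c1@0 c2@0 c3@0, authorship ..
After op 6 (add_cursor(2)): buffer="qr" (len 2), cursors c1@0 c2@0 c3@0 c4@2, authorship ..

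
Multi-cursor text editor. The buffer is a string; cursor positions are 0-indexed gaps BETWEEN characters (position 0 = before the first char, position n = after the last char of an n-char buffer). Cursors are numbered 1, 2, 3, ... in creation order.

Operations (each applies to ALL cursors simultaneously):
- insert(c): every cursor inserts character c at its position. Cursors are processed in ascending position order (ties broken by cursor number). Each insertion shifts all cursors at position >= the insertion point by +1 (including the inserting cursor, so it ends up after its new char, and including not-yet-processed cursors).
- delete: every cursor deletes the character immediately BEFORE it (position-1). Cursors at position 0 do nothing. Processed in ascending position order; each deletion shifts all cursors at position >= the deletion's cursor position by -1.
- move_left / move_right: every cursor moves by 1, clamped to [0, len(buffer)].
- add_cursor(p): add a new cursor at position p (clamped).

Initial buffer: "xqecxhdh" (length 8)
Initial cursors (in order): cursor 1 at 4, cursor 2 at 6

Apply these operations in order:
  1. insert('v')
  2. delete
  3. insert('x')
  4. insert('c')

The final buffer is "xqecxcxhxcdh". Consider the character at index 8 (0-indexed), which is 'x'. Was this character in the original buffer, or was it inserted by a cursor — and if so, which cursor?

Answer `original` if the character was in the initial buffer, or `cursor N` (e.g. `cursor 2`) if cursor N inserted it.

Answer: cursor 2

Derivation:
After op 1 (insert('v')): buffer="xqecvxhvdh" (len 10), cursors c1@5 c2@8, authorship ....1..2..
After op 2 (delete): buffer="xqecxhdh" (len 8), cursors c1@4 c2@6, authorship ........
After op 3 (insert('x')): buffer="xqecxxhxdh" (len 10), cursors c1@5 c2@8, authorship ....1..2..
After op 4 (insert('c')): buffer="xqecxcxhxcdh" (len 12), cursors c1@6 c2@10, authorship ....11..22..
Authorship (.=original, N=cursor N): . . . . 1 1 . . 2 2 . .
Index 8: author = 2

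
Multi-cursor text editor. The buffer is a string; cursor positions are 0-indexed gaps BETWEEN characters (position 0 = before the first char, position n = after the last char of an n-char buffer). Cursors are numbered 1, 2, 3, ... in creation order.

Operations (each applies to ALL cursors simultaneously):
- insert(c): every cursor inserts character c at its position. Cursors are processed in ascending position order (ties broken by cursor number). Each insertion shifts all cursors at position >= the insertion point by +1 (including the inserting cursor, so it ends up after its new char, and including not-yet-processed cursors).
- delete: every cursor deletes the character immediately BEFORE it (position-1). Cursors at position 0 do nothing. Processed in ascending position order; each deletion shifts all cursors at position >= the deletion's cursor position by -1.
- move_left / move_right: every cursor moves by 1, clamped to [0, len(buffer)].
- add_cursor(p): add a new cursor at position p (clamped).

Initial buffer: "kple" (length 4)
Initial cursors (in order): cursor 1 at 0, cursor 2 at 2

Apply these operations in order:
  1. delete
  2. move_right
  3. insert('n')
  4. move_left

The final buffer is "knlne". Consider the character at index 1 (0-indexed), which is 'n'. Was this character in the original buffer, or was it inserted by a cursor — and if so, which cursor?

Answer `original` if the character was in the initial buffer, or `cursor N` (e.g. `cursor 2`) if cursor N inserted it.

Answer: cursor 1

Derivation:
After op 1 (delete): buffer="kle" (len 3), cursors c1@0 c2@1, authorship ...
After op 2 (move_right): buffer="kle" (len 3), cursors c1@1 c2@2, authorship ...
After op 3 (insert('n')): buffer="knlne" (len 5), cursors c1@2 c2@4, authorship .1.2.
After op 4 (move_left): buffer="knlne" (len 5), cursors c1@1 c2@3, authorship .1.2.
Authorship (.=original, N=cursor N): . 1 . 2 .
Index 1: author = 1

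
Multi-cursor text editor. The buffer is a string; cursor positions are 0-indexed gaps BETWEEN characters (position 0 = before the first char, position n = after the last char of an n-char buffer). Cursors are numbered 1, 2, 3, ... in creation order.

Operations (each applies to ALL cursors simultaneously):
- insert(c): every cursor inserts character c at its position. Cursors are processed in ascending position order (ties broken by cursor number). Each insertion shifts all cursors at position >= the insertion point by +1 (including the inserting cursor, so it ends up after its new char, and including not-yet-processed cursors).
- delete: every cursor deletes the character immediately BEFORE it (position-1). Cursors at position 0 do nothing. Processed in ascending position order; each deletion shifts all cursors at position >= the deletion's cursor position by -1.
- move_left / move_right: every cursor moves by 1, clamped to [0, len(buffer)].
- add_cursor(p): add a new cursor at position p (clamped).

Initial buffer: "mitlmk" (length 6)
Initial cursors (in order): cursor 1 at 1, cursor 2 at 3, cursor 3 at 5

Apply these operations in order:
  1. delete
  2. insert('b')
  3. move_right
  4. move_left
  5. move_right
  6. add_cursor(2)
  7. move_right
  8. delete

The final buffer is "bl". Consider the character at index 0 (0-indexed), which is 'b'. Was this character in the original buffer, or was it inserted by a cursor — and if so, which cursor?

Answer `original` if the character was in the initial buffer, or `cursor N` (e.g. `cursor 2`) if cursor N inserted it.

After op 1 (delete): buffer="ilk" (len 3), cursors c1@0 c2@1 c3@2, authorship ...
After op 2 (insert('b')): buffer="biblbk" (len 6), cursors c1@1 c2@3 c3@5, authorship 1.2.3.
After op 3 (move_right): buffer="biblbk" (len 6), cursors c1@2 c2@4 c3@6, authorship 1.2.3.
After op 4 (move_left): buffer="biblbk" (len 6), cursors c1@1 c2@3 c3@5, authorship 1.2.3.
After op 5 (move_right): buffer="biblbk" (len 6), cursors c1@2 c2@4 c3@6, authorship 1.2.3.
After op 6 (add_cursor(2)): buffer="biblbk" (len 6), cursors c1@2 c4@2 c2@4 c3@6, authorship 1.2.3.
After op 7 (move_right): buffer="biblbk" (len 6), cursors c1@3 c4@3 c2@5 c3@6, authorship 1.2.3.
After op 8 (delete): buffer="bl" (len 2), cursors c1@1 c4@1 c2@2 c3@2, authorship 1.
Authorship (.=original, N=cursor N): 1 .
Index 0: author = 1

Answer: cursor 1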